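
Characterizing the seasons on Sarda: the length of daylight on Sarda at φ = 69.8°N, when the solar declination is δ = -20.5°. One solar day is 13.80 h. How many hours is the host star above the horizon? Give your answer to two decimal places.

0.00 h

cos H₀ = −tan φ · tan δ = 1.0162 ≥ 1, so the host star never rises (polar night) and H₀ = 0.
Daylight = 2H₀/(2π) × 13.80 h = (0.0000/π) × 13.80 = 0.00 h.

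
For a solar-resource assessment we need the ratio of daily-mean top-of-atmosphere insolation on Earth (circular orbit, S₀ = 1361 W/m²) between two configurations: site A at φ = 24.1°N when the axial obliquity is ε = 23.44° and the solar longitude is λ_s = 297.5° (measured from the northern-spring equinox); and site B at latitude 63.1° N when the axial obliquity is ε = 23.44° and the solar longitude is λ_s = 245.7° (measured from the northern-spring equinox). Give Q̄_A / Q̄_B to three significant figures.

— Configuration A (φ=+24.1°):
Solar declination: sin δ = sin ε · sin λ_s = sin 23.44° × sin 297.5° = -0.35284, so δ = -20.661°.
cos H₀ = −tan(+24.1°) tan(-20.661°) = 0.1687, H₀ = 1.4013 rad.
Bracket: H₀ sin φ sin δ + cos φ cos δ sin H₀ = 1.4013×0.40833×-0.35284 + 0.91283×0.93568×0.98567 = -0.201893 + 0.841877 = 0.639984.
Q̄ = (S₀/π) × [bracket] = (1361/π) × 0.639984 = 277.25 W/m².
— Configuration B (φ=+63.1°):
Solar declination: sin δ = sin ε · sin λ_s = sin 23.44° × sin 245.7° = -0.36255, so δ = -21.257°.
cos H₀ = −tan(+63.1°) tan(-21.257°) = 0.7668, H₀ = 0.6970 rad.
Bracket: H₀ sin φ sin δ + cos φ cos δ sin H₀ = 0.6970×0.89180×-0.36255 + 0.45243×0.93197×0.64191 = -0.225355 + 0.270662 = 0.045307.
Q̄ = (S₀/π) × [bracket] = (1361/π) × 0.045307 = 19.628 W/m².
Ratio Q̄_A / Q̄_B = 277.25 / 19.628 = 14.13.

Q̄_A / Q̄_B ≈ 14.1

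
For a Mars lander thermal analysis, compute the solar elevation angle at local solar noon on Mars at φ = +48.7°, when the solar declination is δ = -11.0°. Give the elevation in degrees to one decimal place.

At local noon the hour angle is zero, so the zenith angle equals |φ − δ| = |+48.7° − (-11.000°)| = 59.700°.
Elevation = 90° − 59.700° = 30.3°.

30.3°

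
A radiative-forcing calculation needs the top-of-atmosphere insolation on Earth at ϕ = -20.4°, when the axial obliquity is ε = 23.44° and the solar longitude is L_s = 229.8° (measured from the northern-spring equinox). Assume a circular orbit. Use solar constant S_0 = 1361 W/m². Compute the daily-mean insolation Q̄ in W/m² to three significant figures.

Q̄ ≈ 462 W/m²

Solar declination: sin δ = sin ε · sin L_s = sin 23.44° × sin 229.8° = -0.30383, so δ = -17.688°.
cos h₀ = −tan(-20.4°) tan(-17.688°) = -0.1186, h₀ = 1.6897 rad.
Bracket: h₀ sin ϕ sin δ + cos ϕ cos δ sin h₀ = 1.6897×-0.34857×-0.30383 + 0.93728×0.95273×0.99294 = 0.178949 + 0.886670 = 1.065619.
Q̄ = (S_0/π) × [bracket] = (1361/π) × 1.065619 = 461.6 W/m².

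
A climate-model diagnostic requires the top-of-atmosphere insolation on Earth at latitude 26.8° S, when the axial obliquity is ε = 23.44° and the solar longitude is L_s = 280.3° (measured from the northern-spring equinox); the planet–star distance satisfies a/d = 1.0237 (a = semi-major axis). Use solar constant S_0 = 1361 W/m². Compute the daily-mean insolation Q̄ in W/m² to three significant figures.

Solar declination: sin δ = sin ε · sin L_s = sin 23.44° × sin 280.3° = -0.39138, so δ = -23.040°.
cos h₀ = −tan(-26.8°) tan(-23.040°) = -0.2148, h₀ = 1.7873 rad.
Bracket: h₀ sin ϕ sin δ + cos ϕ cos δ sin h₀ = 1.7873×-0.45088×-0.39138 + 0.89259×0.92023×0.97665 = 0.315397 + 0.802209 = 1.117606.
Inverse-square distance factor (a/d)² = 1.0237² = 1.047962.
Q̄ = (S_0/π) × 1.047962 × [bracket] = (1361/π) × 1.047962 × 1.117606 = 507.4 W/m².

Q̄ ≈ 507 W/m²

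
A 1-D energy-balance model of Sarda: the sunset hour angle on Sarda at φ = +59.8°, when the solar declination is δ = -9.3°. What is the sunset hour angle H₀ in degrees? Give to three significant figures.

H₀ = 73.7°

cos H₀ = −tan φ · tan δ = −tan(+59.8°) × tan(-9.300°) = 0.2814, so H₀ = 1.2856 rad = 73.66°.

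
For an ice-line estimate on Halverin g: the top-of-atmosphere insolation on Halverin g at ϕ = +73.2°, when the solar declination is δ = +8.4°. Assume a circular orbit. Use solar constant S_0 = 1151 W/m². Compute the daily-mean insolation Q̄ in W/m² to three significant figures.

Q̄ ≈ 198 W/m²

cos h₀ = −tan(+73.2°) tan(+8.400°) = -0.4891, h₀ = 2.0819 rad.
Bracket: h₀ sin ϕ sin δ + cos ϕ cos δ sin h₀ = 2.0819×0.95732×0.14608 + 0.28903×0.98927×0.87223 = 0.291144 + 0.249396 = 0.540540.
Q̄ = (S_0/π) × [bracket] = (1151/π) × 0.540540 = 198.0 W/m².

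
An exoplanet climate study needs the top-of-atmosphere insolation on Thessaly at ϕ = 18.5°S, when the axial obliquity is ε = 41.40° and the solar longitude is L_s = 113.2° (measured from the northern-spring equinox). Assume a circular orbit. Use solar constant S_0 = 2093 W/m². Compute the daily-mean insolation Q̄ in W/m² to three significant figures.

Q̄ ≈ 316 W/m²

Solar declination: sin δ = sin ε · sin L_s = sin 41.40° × sin 113.2° = 0.60784, so δ = +37.433°.
cos h₀ = −tan(-18.5°) tan(+37.433°) = 0.2561, h₀ = 1.3118 rad.
Bracket: h₀ sin ϕ sin δ + cos ϕ cos δ sin h₀ = 1.3118×-0.31730×0.60784 + 0.94832×0.79406×0.96664 = -0.253004 + 0.727902 = 0.474898.
Q̄ = (S_0/π) × [bracket] = (2093/π) × 0.474898 = 316.4 W/m².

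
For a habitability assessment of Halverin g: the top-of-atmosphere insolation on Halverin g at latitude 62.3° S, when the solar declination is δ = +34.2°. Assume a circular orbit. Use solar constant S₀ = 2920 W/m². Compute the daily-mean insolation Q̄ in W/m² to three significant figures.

Q̄ ≈ 0.00 W/m²

cos H₀ = −tan(-62.3°) tan(+34.200°) = 1.2944 ≥ 1 ⇒ polar night, H₀ = 0 and Q̄ = 0.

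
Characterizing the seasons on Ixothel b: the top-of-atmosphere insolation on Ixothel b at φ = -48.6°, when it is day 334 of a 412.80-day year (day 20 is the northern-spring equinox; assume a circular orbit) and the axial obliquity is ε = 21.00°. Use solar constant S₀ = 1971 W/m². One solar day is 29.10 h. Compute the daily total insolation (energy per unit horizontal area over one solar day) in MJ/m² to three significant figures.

72.2 MJ/m²

Solar longitude: λ_s = 360° × (334 − 20)/412.80 = 273.837°.
sin δ = sin 21.00° × sin 273.837° = -0.35756, so δ = -20.951°.
cos H₀ = −tan(-48.6°) tan(-20.951°) = -0.4343, H₀ = 2.0200 rad.
Bracket: H₀ sin φ sin δ + cos φ cos δ sin H₀ = 2.0200×-0.75011×-0.35756 + 0.66131×0.93389×0.90077 = 0.541783 + 0.556307 = 1.098090.
Q̄ = (S₀/π) × [bracket] = (1971/π) × 1.098090 = 688.93 W/m².
Daily total = Q̄ × 29.10 h × 3600 s/h = 688.93 × 29.10 × 3600 / 10⁶ = 72.17 MJ/m².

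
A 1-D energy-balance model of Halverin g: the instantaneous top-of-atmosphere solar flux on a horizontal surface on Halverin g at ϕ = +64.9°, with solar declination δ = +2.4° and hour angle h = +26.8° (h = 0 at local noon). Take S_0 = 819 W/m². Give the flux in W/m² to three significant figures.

341 W/m²

cos θ_z = sin ϕ sin δ + cos ϕ cos δ cos h = 0.037921 + 0.378302 = 0.416223.
Flux = S_0 · cos θ_z = 819 × 0.416223 = 340.9 W/m².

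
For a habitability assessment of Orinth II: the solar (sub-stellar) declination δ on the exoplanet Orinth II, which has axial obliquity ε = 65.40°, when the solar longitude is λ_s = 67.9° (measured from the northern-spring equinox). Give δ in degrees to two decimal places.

sin δ = sin ε · sin λ_s = sin 65.40° × sin 67.9° = 0.842433.
δ = arcsin(0.842433) = +57.40°.

δ = +57.40°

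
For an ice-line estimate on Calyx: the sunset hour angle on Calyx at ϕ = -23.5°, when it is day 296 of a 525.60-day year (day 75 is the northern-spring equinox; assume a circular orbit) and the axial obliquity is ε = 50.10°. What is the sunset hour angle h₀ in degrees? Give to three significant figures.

h₀ = 80.1°

Solar longitude: L_s = 360° × (296 − 75)/525.60 = 151.370°.
sin δ = sin 50.10° × sin 151.370° = 0.36759, so δ = +21.567°.
cos h₀ = −tan ϕ · tan δ = −tan(-23.5°) × tan(+21.567°) = 0.1719, so h₀ = 1.3981 rad = 80.10°.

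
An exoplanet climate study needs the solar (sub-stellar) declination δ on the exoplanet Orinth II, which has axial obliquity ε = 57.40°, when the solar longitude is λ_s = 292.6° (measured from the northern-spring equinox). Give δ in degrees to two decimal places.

δ = -51.06°

sin δ = sin ε · sin λ_s = sin 57.40° × sin 292.6° = -0.777761.
δ = arcsin(-0.777761) = -51.06°.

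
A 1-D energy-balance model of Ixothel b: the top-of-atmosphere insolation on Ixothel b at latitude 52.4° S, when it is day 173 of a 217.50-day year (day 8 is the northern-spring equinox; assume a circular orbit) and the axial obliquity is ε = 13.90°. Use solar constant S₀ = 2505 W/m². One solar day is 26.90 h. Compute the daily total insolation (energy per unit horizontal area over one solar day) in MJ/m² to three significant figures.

Solar longitude: λ_s = 360° × (173 − 8)/217.50 = 273.103°.
sin δ = sin 13.90° × sin 273.103° = -0.23988, so δ = -13.879°.
cos H₀ = −tan(-52.4°) tan(-13.879°) = -0.3209, H₀ = 1.8974 rad.
Bracket: H₀ sin φ sin δ + cos φ cos δ sin H₀ = 1.8974×-0.79229×-0.23988 + 0.61015×0.97080×0.94713 = 0.360609 + 0.561017 = 0.921626.
Q̄ = (S₀/π) × [bracket] = (2505/π) × 0.921626 = 734.87 W/m².
Daily total = Q̄ × 26.90 h × 3600 s/h = 734.87 × 26.90 × 3600 / 10⁶ = 71.16 MJ/m².

71.2 MJ/m²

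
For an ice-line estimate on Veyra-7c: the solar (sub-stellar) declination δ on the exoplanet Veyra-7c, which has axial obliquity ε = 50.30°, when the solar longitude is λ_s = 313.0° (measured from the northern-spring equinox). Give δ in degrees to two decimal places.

δ = -34.24°

sin δ = sin ε · sin λ_s = sin 50.30° × sin 313.0° = -0.562703.
δ = arcsin(-0.562703) = -34.24°.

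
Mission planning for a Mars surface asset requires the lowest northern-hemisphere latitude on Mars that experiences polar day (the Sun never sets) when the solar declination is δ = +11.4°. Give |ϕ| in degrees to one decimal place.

Polar day requires cos h₀ = −tan ϕ tan δ ≤ −1, i.e. tan ϕ tan δ ≥ 1.
The boundary is |tan ϕ| · |tan δ| = 1, so |ϕ| = 90° − |δ| = 90° − 11.4° = 78.6° in the northern hemisphere.

|ϕ| = 78.6°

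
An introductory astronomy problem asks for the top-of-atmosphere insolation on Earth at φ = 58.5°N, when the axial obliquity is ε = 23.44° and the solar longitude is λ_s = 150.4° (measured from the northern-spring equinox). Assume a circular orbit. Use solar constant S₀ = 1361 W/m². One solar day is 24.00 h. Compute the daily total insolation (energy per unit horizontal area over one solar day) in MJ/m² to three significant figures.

30.1 MJ/m²

Solar declination: sin δ = sin ε · sin λ_s = sin 23.44° × sin 150.4° = 0.19648, so δ = +11.331°.
cos H₀ = −tan(+58.5°) tan(+11.331°) = -0.3270, H₀ = 1.9039 rad.
Bracket: H₀ sin φ sin δ + cos φ cos δ sin H₀ = 1.9039×0.85264×0.19648 + 0.52250×0.98051×0.94502 = 0.318954 + 0.484149 = 0.803103.
Q̄ = (S₀/π) × [bracket] = (1361/π) × 0.803103 = 347.92 W/m².
Daily total = Q̄ × 24.00 h × 3600 s/h = 347.92 × 24.00 × 3600 / 10⁶ = 30.06 MJ/m².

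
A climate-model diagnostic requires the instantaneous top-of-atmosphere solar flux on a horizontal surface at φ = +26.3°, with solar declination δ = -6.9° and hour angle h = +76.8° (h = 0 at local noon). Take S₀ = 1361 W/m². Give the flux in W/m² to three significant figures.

cos θ_z = sin φ sin δ + cos φ cos δ cos h = -0.053229 + 0.203231 = 0.150002.
Flux = S₀ · cos θ_z = 1361 × 0.150002 = 204.2 W/m².

204 W/m²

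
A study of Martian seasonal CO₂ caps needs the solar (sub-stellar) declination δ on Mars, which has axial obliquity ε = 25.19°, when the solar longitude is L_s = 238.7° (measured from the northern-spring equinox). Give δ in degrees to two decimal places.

δ = -21.33°

sin δ = sin ε · sin L_s = sin 25.19° × sin 238.7° = -0.363676.
δ = arcsin(-0.363676) = -21.33°.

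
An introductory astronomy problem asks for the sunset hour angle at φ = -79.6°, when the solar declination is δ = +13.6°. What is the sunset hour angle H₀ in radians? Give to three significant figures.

H₀ = 0.00 rad

cos H₀ = −tan φ · tan δ = 1.3181 ≥ 1, so the Sun never rises (polar night) and H₀ = 0.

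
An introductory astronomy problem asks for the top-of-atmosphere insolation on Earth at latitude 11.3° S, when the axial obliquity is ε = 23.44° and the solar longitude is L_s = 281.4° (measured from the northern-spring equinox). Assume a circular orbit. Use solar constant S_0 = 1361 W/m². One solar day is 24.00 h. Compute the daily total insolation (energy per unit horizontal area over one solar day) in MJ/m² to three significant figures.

38.4 MJ/m²

Solar declination: sin δ = sin ε · sin L_s = sin 23.44° × sin 281.4° = -0.38994, so δ = -22.951°.
cos h₀ = −tan(-11.3°) tan(-22.951°) = -0.0846, h₀ = 1.6555 rad.
Bracket: h₀ sin ϕ sin δ + cos ϕ cos δ sin h₀ = 1.6555×-0.19595×-0.38994 + 0.98061×0.92084×0.99641 = 0.126495 + 0.899743 = 1.026238.
Q̄ = (S_0/π) × [bracket] = (1361/π) × 1.026238 = 444.59 W/m².
Daily total = Q̄ × 24.00 h × 3600 s/h = 444.59 × 24.00 × 3600 / 10⁶ = 38.41 MJ/m².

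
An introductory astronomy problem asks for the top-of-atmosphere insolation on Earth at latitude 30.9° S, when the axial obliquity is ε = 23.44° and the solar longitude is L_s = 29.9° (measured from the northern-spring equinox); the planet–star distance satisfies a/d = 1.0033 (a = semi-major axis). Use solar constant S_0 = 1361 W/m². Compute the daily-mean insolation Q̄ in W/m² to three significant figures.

Solar declination: sin δ = sin ε · sin L_s = sin 23.44° × sin 29.9° = 0.19829, so δ = +11.437°.
cos h₀ = −tan(-30.9°) tan(+11.437°) = 0.1211, h₀ = 1.4494 rad.
Bracket: h₀ sin ϕ sin δ + cos ϕ cos δ sin h₀ = 1.4494×-0.51354×0.19829 + 0.85806×0.98014×0.99264 = -0.147592 + 0.834829 = 0.687237.
Inverse-square distance factor (a/d)² = 1.0033² = 1.006611.
Q̄ = (S_0/π) × 1.006611 × [bracket] = (1361/π) × 1.006611 × 0.687237 = 299.7 W/m².

Q̄ ≈ 300 W/m²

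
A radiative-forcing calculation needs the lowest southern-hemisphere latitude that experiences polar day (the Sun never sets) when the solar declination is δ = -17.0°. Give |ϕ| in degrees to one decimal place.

|ϕ| = 73.0°

Polar day requires cos h₀ = −tan ϕ tan δ ≤ −1, i.e. tan ϕ tan δ ≥ 1.
The boundary is |tan ϕ| · |tan δ| = 1, so |ϕ| = 90° − |δ| = 90° − 17.0° = 73.0° in the southern hemisphere.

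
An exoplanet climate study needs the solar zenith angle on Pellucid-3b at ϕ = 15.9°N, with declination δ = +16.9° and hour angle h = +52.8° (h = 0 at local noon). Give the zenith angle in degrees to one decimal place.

θ_z = 50.5°

cos θ_z = sin ϕ sin δ + cos ϕ cos δ cos h = 0.079641 + 0.556356 = 0.635997.
θ_z = arccos(0.635997) = 50.5°.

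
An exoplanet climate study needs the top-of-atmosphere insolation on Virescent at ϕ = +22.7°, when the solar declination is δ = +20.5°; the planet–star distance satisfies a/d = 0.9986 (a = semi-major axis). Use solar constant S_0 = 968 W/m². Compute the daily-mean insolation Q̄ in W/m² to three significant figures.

Q̄ ≈ 334 W/m²

cos h₀ = −tan(+22.7°) tan(+20.500°) = -0.1564, h₀ = 1.7278 rad.
Bracket: h₀ sin ϕ sin δ + cos ϕ cos δ sin h₀ = 1.7278×0.38591×0.35021 + 0.92254×0.93667×0.98769 = 0.233511 + 0.853478 = 1.086989.
Inverse-square distance factor (a/d)² = 0.9986² = 0.997202.
Q̄ = (S_0/π) × 0.997202 × [bracket] = (968/π) × 0.997202 × 1.086989 = 334.0 W/m².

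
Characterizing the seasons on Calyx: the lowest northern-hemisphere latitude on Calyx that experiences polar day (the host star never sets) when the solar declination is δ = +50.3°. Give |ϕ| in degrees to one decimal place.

|ϕ| = 39.7°

Polar day requires cos h₀ = −tan ϕ tan δ ≤ −1, i.e. tan ϕ tan δ ≥ 1.
The boundary is |tan ϕ| · |tan δ| = 1, so |ϕ| = 90° − |δ| = 90° − 50.3° = 39.7° in the northern hemisphere.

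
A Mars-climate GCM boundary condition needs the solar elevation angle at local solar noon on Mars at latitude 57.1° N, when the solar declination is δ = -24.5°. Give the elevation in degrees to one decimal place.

At local noon the hour angle is zero, so the zenith angle equals |φ − δ| = |+57.1° − (-24.500°)| = 81.600°.
Elevation = 90° − 81.600° = 8.4°.

8.4°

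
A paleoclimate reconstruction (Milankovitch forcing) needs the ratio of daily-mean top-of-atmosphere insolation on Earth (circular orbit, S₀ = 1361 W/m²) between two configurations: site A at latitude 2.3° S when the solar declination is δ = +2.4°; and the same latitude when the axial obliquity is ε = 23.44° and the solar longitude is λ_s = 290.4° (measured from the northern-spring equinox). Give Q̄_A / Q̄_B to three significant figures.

— Configuration A (φ=-2.3°):
cos H₀ = −tan(-2.3°) tan(+2.400°) = 0.0017, H₀ = 1.5691 rad.
Bracket: H₀ sin φ sin δ + cos φ cos δ sin H₀ = 1.5691×-0.04013×0.04188 + 0.99919×0.99912×1.00000 = -0.002637 + 0.998311 = 0.995674.
Q̄ = (S₀/π) × [bracket] = (1361/π) × 0.995674 = 431.35 W/m².
— Configuration B (φ=-2.3°):
Solar declination: sin δ = sin ε · sin λ_s = sin 23.44° × sin 290.4° = -0.37284, so δ = -21.891°.
cos H₀ = −tan(-2.3°) tan(-21.891°) = -0.0161, H₀ = 1.5869 rad.
Bracket: H₀ sin φ sin δ + cos φ cos δ sin H₀ = 1.5869×-0.04013×-0.37284 + 0.99919×0.92790×0.99987 = 0.023743 + 0.927028 = 0.950771.
Q̄ = (S₀/π) × [bracket] = (1361/π) × 0.950771 = 411.89 W/m².
Ratio Q̄_A / Q̄_B = 431.35 / 411.89 = 1.047.

Q̄_A / Q̄_B ≈ 1.05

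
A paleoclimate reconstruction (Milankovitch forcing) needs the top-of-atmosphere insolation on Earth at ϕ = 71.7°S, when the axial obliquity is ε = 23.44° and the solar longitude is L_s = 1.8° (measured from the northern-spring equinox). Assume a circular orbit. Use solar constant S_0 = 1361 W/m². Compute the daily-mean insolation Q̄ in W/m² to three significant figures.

Solar declination: sin δ = sin ε · sin L_s = sin 23.44° × sin 1.8° = 0.01249, so δ = +0.716°.
cos h₀ = −tan(-71.7°) tan(+0.716°) = 0.0378, h₀ = 1.5330 rad.
Bracket: h₀ sin ϕ sin δ + cos ϕ cos δ sin h₀ = 1.5330×-0.94943×0.01249 + 0.31399×0.99992×0.99929 = -0.018179 + 0.313742 = 0.295563.
Q̄ = (S_0/π) × [bracket] = (1361/π) × 0.295563 = 128.0 W/m².

Q̄ ≈ 128 W/m²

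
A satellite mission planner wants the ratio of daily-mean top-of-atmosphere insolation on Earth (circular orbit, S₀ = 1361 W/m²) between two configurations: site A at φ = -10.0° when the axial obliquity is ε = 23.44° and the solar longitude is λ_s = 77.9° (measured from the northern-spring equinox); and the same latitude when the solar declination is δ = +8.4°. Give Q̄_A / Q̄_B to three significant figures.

— Configuration A (φ=-10.0°):
Solar declination: sin δ = sin ε · sin λ_s = sin 23.44° × sin 77.9° = 0.38895, so δ = +22.889°.
cos H₀ = −tan(-10.0°) tan(+22.889°) = 0.0744, H₀ = 1.4963 rad.
Bracket: H₀ sin φ sin δ + cos φ cos δ sin H₀ = 1.4963×-0.17365×0.38895 + 0.98481×0.92126×0.99723 = -0.101062 + 0.904753 = 0.803691.
Q̄ = (S₀/π) × [bracket] = (1361/π) × 0.803691 = 348.17 W/m².
— Configuration B (φ=-10.0°):
cos H₀ = −tan(-10.0°) tan(+8.400°) = 0.0260, H₀ = 1.5448 rad.
Bracket: H₀ sin φ sin δ + cos φ cos δ sin H₀ = 1.5448×-0.17365×0.14608 + 0.98481×0.98927×0.99966 = -0.039187 + 0.973912 = 0.934725.
Q̄ = (S₀/π) × [bracket] = (1361/π) × 0.934725 = 404.94 W/m².
Ratio Q̄_A / Q̄_B = 348.17 / 404.94 = 0.8598.

Q̄_A / Q̄_B ≈ 0.860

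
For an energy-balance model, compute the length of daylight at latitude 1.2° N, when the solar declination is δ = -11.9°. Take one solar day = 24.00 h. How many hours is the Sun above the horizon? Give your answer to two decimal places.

11.97 h

cos H₀ = −tan φ · tan δ = −tan(+1.2°) × tan(-11.900°) = 0.0044, so H₀ = 1.5664 rad = 89.75°.
Daylight = 2H₀/(2π) × 24.00 h = (1.5664/π) × 24.00 = 11.97 h.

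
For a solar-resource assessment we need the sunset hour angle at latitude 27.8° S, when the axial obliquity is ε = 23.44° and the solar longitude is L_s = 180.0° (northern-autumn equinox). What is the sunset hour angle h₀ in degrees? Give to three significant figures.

h₀ = 90.0°

Solar declination: sin δ = sin ε · sin L_s = sin 23.44° × sin 180.0° = 0.00000, so δ = +0.000°.
cos h₀ = −tan ϕ · tan δ = −tan(-27.8°) × tan(+0.000°) = 0.0000, so h₀ = 1.5708 rad = 90.00°.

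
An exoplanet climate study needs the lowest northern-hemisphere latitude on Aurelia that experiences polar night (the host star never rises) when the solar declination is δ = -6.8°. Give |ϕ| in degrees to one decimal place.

|ϕ| = 83.2°

Polar night requires cos h₀ = −tan ϕ tan δ ≥ 1, i.e. tan ϕ tan δ ≤ −1.
The boundary is |tan ϕ| · |tan δ| = 1, so |ϕ| = 90° − |δ| = 90° − 6.8° = 83.2° in the northern hemisphere.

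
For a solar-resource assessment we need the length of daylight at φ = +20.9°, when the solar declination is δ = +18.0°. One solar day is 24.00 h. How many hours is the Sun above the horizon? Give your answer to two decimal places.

cos H₀ = −tan φ · tan δ = −tan(+20.9°) × tan(+18.000°) = -0.1241, so H₀ = 1.6952 rad = 97.13°.
Daylight = 2H₀/(2π) × 24.00 h = (1.6952/π) × 24.00 = 12.95 h.

12.95 h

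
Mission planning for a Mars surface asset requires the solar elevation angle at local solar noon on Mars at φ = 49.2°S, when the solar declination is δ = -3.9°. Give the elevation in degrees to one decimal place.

At local noon the hour angle is zero, so the zenith angle equals |φ − δ| = |-49.2° − (-3.900°)| = 45.300°.
Elevation = 90° − 45.300° = 44.7°.

44.7°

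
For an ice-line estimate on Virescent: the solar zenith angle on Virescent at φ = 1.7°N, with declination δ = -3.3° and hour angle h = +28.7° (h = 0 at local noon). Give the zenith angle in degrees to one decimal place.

cos θ_z = sin φ sin δ + cos φ cos δ cos h = -0.001708 + 0.875306 = 0.873598.
θ_z = arccos(0.873598) = 29.1°.

θ_z = 29.1°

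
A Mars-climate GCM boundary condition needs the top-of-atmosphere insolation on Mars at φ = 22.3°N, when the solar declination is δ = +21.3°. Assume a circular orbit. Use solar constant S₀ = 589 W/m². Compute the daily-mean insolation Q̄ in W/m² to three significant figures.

cos H₀ = −tan(+22.3°) tan(+21.300°) = -0.1599, H₀ = 1.7314 rad.
Bracket: H₀ sin φ sin δ + cos φ cos δ sin H₀ = 1.7314×0.37946×0.36325 + 0.92521×0.93169×0.98713 = 0.238654 + 0.850915 = 1.089569.
Q̄ = (S₀/π) × [bracket] = (589/π) × 1.089569 = 204.3 W/m².

Q̄ ≈ 204 W/m²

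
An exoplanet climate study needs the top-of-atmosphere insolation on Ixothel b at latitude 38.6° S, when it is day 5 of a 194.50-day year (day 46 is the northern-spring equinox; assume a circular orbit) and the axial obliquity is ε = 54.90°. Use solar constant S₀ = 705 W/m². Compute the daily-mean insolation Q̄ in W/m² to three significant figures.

Solar longitude: λ_s = 360° × (5 − 46)/194.50 = -75.887°, i.e. -75.887° + 360° = 284.113°.
sin δ = sin 54.90° × sin 284.113° = -0.79345, so δ = -52.510°.
cos H₀ = −tan(-38.6°) tan(-52.510°) = -1.0407 ≤ −1 ⇒ polar day, H₀ = π.
Bracket: H₀ sin φ sin δ + cos φ cos δ sin H₀ = 3.1416×-0.62388×-0.79345 + 0.78152×0.60863×0.00000 = 1.555147 + 0.000000 = 1.555147.
Q̄ = (S₀/π) × [bracket] = (705/π) × 1.555147 = 349.0 W/m².

Q̄ ≈ 349 W/m²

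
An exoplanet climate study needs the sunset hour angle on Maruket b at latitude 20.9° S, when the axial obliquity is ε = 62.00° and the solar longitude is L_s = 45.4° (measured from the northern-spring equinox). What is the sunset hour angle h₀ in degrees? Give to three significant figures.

Solar declination: sin δ = sin ε · sin L_s = sin 62.00° × sin 45.4° = 0.62868, so δ = +38.953°.
cos h₀ = −tan ϕ · tan δ = −tan(-20.9°) × tan(+38.953°) = 0.3087, so h₀ = 1.2570 rad = 72.02°.

h₀ = 72.0°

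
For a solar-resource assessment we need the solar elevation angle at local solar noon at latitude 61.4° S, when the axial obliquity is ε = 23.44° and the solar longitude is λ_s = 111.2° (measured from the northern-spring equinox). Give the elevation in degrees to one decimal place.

6.8°

Solar declination: sin δ = sin ε · sin λ_s = sin 23.44° × sin 111.2° = 0.37087, so δ = +21.769°.
At local noon the hour angle is zero, so the zenith angle equals |φ − δ| = |-61.4° − (+21.769°)| = 83.169°.
Elevation = 90° − 83.169° = 6.8°.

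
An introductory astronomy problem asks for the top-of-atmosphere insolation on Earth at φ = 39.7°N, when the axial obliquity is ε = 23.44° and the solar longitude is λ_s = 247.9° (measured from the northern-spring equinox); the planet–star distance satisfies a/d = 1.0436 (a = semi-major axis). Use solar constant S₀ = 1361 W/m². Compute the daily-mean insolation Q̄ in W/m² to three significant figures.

Q̄ ≈ 181 W/m²

Solar declination: sin δ = sin ε · sin λ_s = sin 23.44° × sin 247.9° = -0.36856, so δ = -21.627°.
cos H₀ = −tan(+39.7°) tan(-21.627°) = 0.3292, H₀ = 1.2354 rad.
Bracket: H₀ sin φ sin δ + cos φ cos δ sin H₀ = 1.2354×0.63877×-0.36856 + 0.76940×0.92960×0.94427 = -0.290844 + 0.675374 = 0.384530.
Inverse-square distance factor (a/d)² = 1.0436² = 1.089101.
Q̄ = (S₀/π) × 1.089101 × [bracket] = (1361/π) × 1.089101 × 0.384530 = 181.4 W/m².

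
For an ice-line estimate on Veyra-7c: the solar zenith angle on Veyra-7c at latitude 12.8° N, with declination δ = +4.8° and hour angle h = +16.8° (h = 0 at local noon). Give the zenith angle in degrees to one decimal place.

θ_z = 18.4°

cos θ_z = sin ϕ sin δ + cos ϕ cos δ cos h = 0.018539 + 0.930255 = 0.948794.
θ_z = arccos(0.948794) = 18.4°.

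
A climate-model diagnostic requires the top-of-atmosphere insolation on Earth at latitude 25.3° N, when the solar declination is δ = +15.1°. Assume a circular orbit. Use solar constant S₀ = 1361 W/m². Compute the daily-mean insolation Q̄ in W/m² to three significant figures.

Q̄ ≈ 457 W/m²

cos H₀ = −tan(+25.3°) tan(+15.100°) = -0.1275, H₀ = 1.6987 rad.
Bracket: H₀ sin φ sin δ + cos φ cos δ sin H₀ = 1.6987×0.42736×0.26050 + 0.90408×0.96547×0.99183 = 0.189112 + 0.865731 = 1.054843.
Q̄ = (S₀/π) × [bracket] = (1361/π) × 1.054843 = 457.0 W/m².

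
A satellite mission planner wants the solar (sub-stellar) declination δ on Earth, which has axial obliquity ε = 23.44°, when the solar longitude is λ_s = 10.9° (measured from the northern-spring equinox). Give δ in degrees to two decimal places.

δ = +4.31°

sin δ = sin ε · sin λ_s = sin 23.44° × sin 10.9° = 0.075220.
δ = arcsin(0.075220) = +4.31°.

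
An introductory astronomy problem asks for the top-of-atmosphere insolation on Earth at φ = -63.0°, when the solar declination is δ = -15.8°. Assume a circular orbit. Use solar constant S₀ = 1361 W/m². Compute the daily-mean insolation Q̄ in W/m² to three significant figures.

cos H₀ = −tan(-63.0°) tan(-15.800°) = -0.5554, H₀ = 2.1596 rad.
Bracket: H₀ sin φ sin δ + cos φ cos δ sin H₀ = 2.1596×-0.89101×-0.27228 + 0.45399×0.96222×0.83161 = 0.523928 + 0.363279 = 0.887207.
Q̄ = (S₀/π) × [bracket] = (1361/π) × 0.887207 = 384.4 W/m².

Q̄ ≈ 384 W/m²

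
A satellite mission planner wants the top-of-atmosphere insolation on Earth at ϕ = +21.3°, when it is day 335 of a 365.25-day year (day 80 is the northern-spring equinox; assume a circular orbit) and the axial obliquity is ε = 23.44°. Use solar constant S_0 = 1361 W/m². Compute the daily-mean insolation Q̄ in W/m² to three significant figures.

Solar longitude: L_s = 360° × (335 − 80)/365.25 = 251.335°.
sin δ = sin 23.44° × sin 251.335° = -0.37687, so δ = -22.140°.
cos h₀ = −tan(+21.3°) tan(-22.140°) = 0.1586, h₀ = 1.4115 rad.
Bracket: h₀ sin ϕ sin δ + cos ϕ cos δ sin h₀ = 1.4115×0.36325×-0.37687 + 0.93169×0.92627×0.98734 = -0.193232 + 0.852071 = 0.658839.
Q̄ = (S_0/π) × [bracket] = (1361/π) × 0.658839 = 285.4 W/m².

Q̄ ≈ 285 W/m²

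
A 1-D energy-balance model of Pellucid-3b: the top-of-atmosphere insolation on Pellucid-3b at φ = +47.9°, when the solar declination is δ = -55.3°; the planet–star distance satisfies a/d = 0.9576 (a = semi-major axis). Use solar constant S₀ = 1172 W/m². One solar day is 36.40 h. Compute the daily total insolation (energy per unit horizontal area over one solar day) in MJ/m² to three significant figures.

cos H₀ = −tan(+47.9°) tan(-55.300°) = 1.5983 ≥ 1 ⇒ polar night, H₀ = 0 and Q̄ = 0.
Inverse-square distance factor (a/d)² = 0.9576² = 0.916998.
Daily total = Q̄ × 36.40 h × 3600 s/h = 0.00 MJ/m².

0.00 MJ/m²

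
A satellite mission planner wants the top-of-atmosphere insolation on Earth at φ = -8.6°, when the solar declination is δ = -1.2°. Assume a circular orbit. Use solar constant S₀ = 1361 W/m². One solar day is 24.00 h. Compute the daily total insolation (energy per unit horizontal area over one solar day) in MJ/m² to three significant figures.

37.2 MJ/m²

cos H₀ = −tan(-8.6°) tan(-1.200°) = -0.0032, H₀ = 1.5740 rad.
Bracket: H₀ sin φ sin δ + cos φ cos δ sin H₀ = 1.5740×-0.14954×-0.02094 + 0.98876×0.99978×0.99999 = 0.004929 + 0.988533 = 0.993462.
Q̄ = (S₀/π) × [bracket] = (1361/π) × 0.993462 = 430.39 W/m².
Daily total = Q̄ × 24.00 h × 3600 s/h = 430.39 × 24.00 × 3600 / 10⁶ = 37.19 MJ/m².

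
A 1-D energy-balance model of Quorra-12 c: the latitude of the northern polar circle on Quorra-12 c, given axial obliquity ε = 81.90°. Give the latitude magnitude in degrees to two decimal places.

8.10°

The polar circle is the lowest latitude that experiences at least one full rotation of continuous daylight at the northern-summer solstice; it lies at |φ| = 90° − ε = 90° − 81.90° = 8.10°.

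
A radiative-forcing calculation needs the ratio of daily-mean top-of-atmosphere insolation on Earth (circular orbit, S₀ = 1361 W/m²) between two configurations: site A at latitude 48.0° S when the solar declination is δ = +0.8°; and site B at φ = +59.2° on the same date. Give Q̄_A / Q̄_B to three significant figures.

Q̄_A / Q̄_B ≈ 1.23

— Configuration A (φ=-48.0°):
cos H₀ = −tan(-48.0°) tan(+0.800°) = 0.0155, H₀ = 1.5553 rad.
Bracket: H₀ sin φ sin δ + cos φ cos δ sin H₀ = 1.5553×-0.74314×0.01396 + 0.66913×0.99990×0.99988 = -0.016135 + 0.668983 = 0.652848.
Q̄ = (S₀/π) × [bracket] = (1361/π) × 0.652848 = 282.83 W/m².
— Configuration B (φ=+59.2°):
cos H₀ = −tan(+59.2°) tan(+0.800°) = -0.0234, H₀ = 1.5942 rad.
Bracket: H₀ sin φ sin δ + cos φ cos δ sin H₀ = 1.5942×0.85896×0.01396 + 0.51204×0.99990×0.99973 = 0.019116 + 0.511851 = 0.530967.
Q̄ = (S₀/π) × [bracket] = (1361/π) × 0.530967 = 230.03 W/m².
Ratio Q̄_A / Q̄_B = 282.83 / 230.03 = 1.230.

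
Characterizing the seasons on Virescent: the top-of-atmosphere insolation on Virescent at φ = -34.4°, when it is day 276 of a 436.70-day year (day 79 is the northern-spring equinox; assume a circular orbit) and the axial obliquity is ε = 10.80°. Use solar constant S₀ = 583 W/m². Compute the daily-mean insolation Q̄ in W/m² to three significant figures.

Q̄ ≈ 144 W/m²

Solar longitude: λ_s = 360° × (276 − 79)/436.70 = 162.400°.
sin δ = sin 10.80° × sin 162.400° = 0.05666, so δ = +3.248°.
cos H₀ = −tan(-34.4°) tan(+3.248°) = 0.0389, H₀ = 1.5319 rad.
Bracket: H₀ sin φ sin δ + cos φ cos δ sin H₀ = 1.5319×-0.56497×0.05666 + 0.82511×0.99839×0.99924 = -0.049038 + 0.823155 = 0.774117.
Q̄ = (S₀/π) × [bracket] = (583/π) × 0.774117 = 143.7 W/m².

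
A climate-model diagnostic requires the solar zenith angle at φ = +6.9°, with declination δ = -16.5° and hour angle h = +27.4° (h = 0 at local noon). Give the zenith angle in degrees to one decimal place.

θ_z = 35.8°

cos θ_z = sin φ sin δ + cos φ cos δ cos h = -0.034121 + 0.845090 = 0.810969.
θ_z = arccos(0.810969) = 35.8°.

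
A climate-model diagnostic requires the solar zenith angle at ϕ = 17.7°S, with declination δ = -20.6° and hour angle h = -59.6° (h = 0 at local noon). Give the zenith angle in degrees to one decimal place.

cos θ_z = sin ϕ sin δ + cos ϕ cos δ cos h = 0.106971 + 0.451255 = 0.558226.
θ_z = arccos(0.558226) = 56.1°.

θ_z = 56.1°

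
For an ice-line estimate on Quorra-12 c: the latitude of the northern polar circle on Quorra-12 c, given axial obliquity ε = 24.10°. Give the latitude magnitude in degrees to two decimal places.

The polar circle is the lowest latitude that experiences at least one full rotation of continuous daylight at the northern-summer solstice; it lies at |φ| = 90° − ε = 90° − 24.10° = 65.90°.

65.90°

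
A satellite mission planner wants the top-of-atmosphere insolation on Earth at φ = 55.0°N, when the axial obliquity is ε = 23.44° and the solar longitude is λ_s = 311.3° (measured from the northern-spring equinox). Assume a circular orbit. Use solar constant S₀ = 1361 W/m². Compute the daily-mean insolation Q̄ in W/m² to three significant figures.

Q̄ ≈ 94.7 W/m²

Solar declination: sin δ = sin ε · sin λ_s = sin 23.44° × sin 311.3° = -0.29884, so δ = -17.388°.
cos H₀ = −tan(+55.0°) tan(-17.388°) = 0.4472, H₀ = 1.1071 rad.
Bracket: H₀ sin φ sin δ + cos φ cos δ sin H₀ = 1.1071×0.81915×-0.29884 + 0.57358×0.95430×0.89442 = -0.271012 + 0.489576 = 0.218564.
Q̄ = (S₀/π) × [bracket] = (1361/π) × 0.218564 = 94.69 W/m².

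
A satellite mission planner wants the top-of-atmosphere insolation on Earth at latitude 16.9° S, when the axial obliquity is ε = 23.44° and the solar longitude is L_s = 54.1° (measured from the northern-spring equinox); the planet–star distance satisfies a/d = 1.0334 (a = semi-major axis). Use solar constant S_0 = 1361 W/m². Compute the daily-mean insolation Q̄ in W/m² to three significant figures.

Solar declination: sin δ = sin ε · sin L_s = sin 23.44° × sin 54.1° = 0.32223, so δ = +18.798°.
cos h₀ = −tan(-16.9°) tan(+18.798°) = 0.1034, h₀ = 1.4672 rad.
Bracket: h₀ sin ϕ sin δ + cos ϕ cos δ sin h₀ = 1.4672×-0.29070×0.32223 + 0.95681×0.94666×0.99464 = -0.137436 + 0.900919 = 0.763483.
Inverse-square distance factor (a/d)² = 1.0334² = 1.067916.
Q̄ = (S_0/π) × 1.067916 × [bracket] = (1361/π) × 1.067916 × 0.763483 = 353.2 W/m².

Q̄ ≈ 353 W/m²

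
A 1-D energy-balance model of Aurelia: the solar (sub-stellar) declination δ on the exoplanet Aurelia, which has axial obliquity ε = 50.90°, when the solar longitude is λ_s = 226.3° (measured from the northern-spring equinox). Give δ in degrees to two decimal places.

δ = -34.13°

sin δ = sin ε · sin λ_s = sin 50.90° × sin 226.3° = -0.561056.
δ = arcsin(-0.561056) = -34.13°.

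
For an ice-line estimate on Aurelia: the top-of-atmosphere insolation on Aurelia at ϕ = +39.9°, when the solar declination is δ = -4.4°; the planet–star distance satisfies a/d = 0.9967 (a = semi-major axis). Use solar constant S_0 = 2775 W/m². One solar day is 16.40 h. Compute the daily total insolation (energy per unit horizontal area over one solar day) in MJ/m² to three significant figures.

35.7 MJ/m²

cos h₀ = −tan(+39.9°) tan(-4.400°) = 0.0643, h₀ = 1.5064 rad.
Bracket: h₀ sin ϕ sin δ + cos ϕ cos δ sin h₀ = 1.5064×0.64145×-0.07672 + 0.76717×0.99705×0.99793 = -0.074133 + 0.763323 = 0.689190.
Inverse-square distance factor (a/d)² = 0.9967² = 0.993411.
Q̄ = (S_0/π) × 0.993411 × [bracket] = (2775/π) × 0.993411 × 0.689190 = 604.76 W/m².
Daily total = Q̄ × 16.40 h × 3600 s/h = 604.76 × 16.40 × 3600 / 10⁶ = 35.71 MJ/m².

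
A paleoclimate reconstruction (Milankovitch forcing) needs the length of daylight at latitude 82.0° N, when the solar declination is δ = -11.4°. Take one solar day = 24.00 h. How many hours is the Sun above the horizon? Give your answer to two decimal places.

cos H₀ = −tan φ · tan δ = 1.4347 ≥ 1, so the Sun never rises (polar night) and H₀ = 0.
Daylight = 2H₀/(2π) × 24.00 h = (0.0000/π) × 24.00 = 0.00 h.

0.00 h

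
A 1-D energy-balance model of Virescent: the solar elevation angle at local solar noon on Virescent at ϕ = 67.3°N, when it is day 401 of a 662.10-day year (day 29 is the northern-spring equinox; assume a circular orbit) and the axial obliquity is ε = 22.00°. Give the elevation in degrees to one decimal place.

14.5°

Solar longitude: L_s = 360° × (401 − 29)/662.10 = 202.266°.
sin δ = sin 22.00° × sin 202.266° = -0.14194, so δ = -8.160°.
At local noon the hour angle is zero, so the zenith angle equals |ϕ − δ| = |+67.3° − (-8.160°)| = 75.460°.
Elevation = 90° − 75.460° = 14.5°.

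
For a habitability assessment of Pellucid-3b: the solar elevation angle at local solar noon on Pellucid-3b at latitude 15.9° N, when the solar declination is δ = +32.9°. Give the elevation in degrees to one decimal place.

73.0°

At local noon the hour angle is zero, so the zenith angle equals |φ − δ| = |+15.9° − (+32.900°)| = 17.000°.
Elevation = 90° − 17.000° = 73.0°.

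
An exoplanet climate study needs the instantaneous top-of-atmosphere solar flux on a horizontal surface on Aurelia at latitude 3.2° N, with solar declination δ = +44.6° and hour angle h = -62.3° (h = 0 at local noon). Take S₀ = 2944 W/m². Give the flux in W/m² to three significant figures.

cos θ_z = sin φ sin δ + cos φ cos δ cos h = 0.039195 + 0.330464 = 0.369659.
Flux = S₀ · cos θ_z = 2944 × 0.369659 = 1088 W/m².

1.09e+03 W/m²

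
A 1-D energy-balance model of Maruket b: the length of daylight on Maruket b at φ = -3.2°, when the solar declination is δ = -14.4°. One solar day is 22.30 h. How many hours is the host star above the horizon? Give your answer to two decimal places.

11.25 h

cos H₀ = −tan φ · tan δ = −tan(-3.2°) × tan(-14.400°) = -0.0144, so H₀ = 1.5852 rad = 90.82°.
Daylight = 2H₀/(2π) × 22.30 h = (1.5852/π) × 22.30 = 11.25 h.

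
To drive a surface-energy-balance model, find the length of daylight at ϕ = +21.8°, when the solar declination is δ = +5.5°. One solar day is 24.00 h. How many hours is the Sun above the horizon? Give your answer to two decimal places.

12.29 h

cos h₀ = −tan ϕ · tan δ = −tan(+21.8°) × tan(+5.500°) = -0.0385, so h₀ = 1.6093 rad = 92.21°.
Daylight = 2h₀/(2π) × 24.00 h = (1.6093/π) × 24.00 = 12.29 h.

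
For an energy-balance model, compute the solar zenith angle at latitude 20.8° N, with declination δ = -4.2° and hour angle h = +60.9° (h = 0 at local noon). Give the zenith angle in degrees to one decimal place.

cos θ_z = sin φ sin δ + cos φ cos δ cos h = -0.026007 + 0.453418 = 0.427411.
θ_z = arccos(0.427411) = 64.7°.

θ_z = 64.7°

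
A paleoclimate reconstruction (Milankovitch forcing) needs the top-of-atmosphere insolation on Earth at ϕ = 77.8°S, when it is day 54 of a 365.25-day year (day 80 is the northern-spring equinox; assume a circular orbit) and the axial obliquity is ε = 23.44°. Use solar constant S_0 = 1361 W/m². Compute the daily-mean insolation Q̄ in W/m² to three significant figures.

Q̄ ≈ 236 W/m²

Solar longitude: L_s = 360° × (54 − 80)/365.25 = -25.626°, i.e. -25.626° + 360° = 334.374°.
sin δ = sin 23.44° × sin 334.374° = -0.17204, so δ = -9.907°.
cos h₀ = −tan(-77.8°) tan(-9.907°) = -0.8078, h₀ = 2.5112 rad.
Bracket: h₀ sin ϕ sin δ + cos ϕ cos δ sin h₀ = 2.5112×-0.97742×-0.17204 + 0.21132×0.98509×0.58949 = 0.422272 + 0.122714 = 0.544986.
Q̄ = (S_0/π) × [bracket] = (1361/π) × 0.544986 = 236.1 W/m².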